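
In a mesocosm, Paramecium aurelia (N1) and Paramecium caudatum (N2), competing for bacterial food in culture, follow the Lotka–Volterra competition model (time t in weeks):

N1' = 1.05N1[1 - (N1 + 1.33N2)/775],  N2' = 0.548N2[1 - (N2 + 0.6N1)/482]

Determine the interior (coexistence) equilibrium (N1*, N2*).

Setting both brackets to zero gives the nullclines N1 + 1.33N2 = 775 and 0.6N1 + N2 = 482.
Substituting N2 = 482 - 0.6N1 into the first: N1(1 - 1.33·0.6) = 775 - 1.33·482.
So N1* = 134/0.202 = 663, and then N2* = 482 - 0.6·663 = 84.2.

N1* ≈ 663, N2* ≈ 84.2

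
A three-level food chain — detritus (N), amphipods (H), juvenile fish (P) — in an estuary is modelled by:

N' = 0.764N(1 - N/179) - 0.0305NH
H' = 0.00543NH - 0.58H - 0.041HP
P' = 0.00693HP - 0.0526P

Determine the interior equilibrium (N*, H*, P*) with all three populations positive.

N* ≈ 125, H* ≈ 7.59, P* ≈ 2.38

From dP/dt = 0: 0.00693H* = 0.0526, so H* = 7.59.
From dN/dt = 0: 0.764(1 - N*/179) = 0.0305·7.59, giving N* = 179·(1 - 0.303) = 125.
From dH/dt = 0: 0.00543·125 - 0.58 = 0.041P*, so P* = 0.0975/0.041 = 2.38.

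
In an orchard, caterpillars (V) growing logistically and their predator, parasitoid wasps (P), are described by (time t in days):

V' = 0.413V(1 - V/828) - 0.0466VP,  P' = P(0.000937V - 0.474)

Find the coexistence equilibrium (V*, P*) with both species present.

V* ≈ 506, P* ≈ 3.45

From dP/dt = 0 with P > 0: 0.000937V* = 0.474, so V* = 506.
Substitute into dV/dt = 0: 0.413(1 - 506/828) = 0.0466P*.
The bracket is 0.389, giving P* = 0.161/0.0466 = 3.45.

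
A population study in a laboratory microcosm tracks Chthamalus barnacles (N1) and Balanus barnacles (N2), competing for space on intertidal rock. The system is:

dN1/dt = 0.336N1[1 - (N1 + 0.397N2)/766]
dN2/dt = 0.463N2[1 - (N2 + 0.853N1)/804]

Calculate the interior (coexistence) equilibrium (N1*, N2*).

Setting both brackets to zero gives the nullclines N1 + 0.397N2 = 766 and 0.853N1 + N2 = 804.
Substituting N2 = 804 - 0.853N1 into the first: N1(1 - 0.397·0.853) = 766 - 0.397·804.
So N1* = 447/0.661 = 676, and then N2* = 804 - 0.853·676 = 228.

N1* ≈ 676, N2* ≈ 228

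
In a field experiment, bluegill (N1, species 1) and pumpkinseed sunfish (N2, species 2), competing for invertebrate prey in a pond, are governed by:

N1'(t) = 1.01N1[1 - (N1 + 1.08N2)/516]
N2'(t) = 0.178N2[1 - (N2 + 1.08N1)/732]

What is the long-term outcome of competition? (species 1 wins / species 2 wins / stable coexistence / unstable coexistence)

Compare the nullcline intercepts: K1/α12 = 516/1.08 = 478 < K2 = 732; K2/α21 = 732/1.08 = 678 > K1 = 516.
Since the inequalities point opposite ways, species 2 can invade but species 1 cannot.

species 2 excludes species 1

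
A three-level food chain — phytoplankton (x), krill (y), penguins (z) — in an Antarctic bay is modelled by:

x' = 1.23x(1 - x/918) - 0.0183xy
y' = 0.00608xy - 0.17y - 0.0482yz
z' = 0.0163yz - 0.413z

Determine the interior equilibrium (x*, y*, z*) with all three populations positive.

x* ≈ 572, y* ≈ 25.3, z* ≈ 68.6

From dz/dt = 0: 0.0163y* = 0.413, so y* = 25.3.
From dx/dt = 0: 1.23(1 - x*/918) = 0.0183·25.3, giving x* = 918·(1 - 0.377) = 572.
From dy/dt = 0: 0.00608·572 - 0.17 = 0.0482z*, so z* = 3.31/0.0482 = 68.6.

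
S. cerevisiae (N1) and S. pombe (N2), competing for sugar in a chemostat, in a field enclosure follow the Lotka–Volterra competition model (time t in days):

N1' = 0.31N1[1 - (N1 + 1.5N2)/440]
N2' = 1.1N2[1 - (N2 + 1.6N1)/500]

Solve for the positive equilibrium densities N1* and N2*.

Setting both brackets to zero gives the nullclines N1 + 1.5N2 = 440 and 1.6N1 + N2 = 500.
Substituting N2 = 500 - 1.6N1 into the first: N1(1 - 1.5·1.6) = 440 - 1.5·500.
So N1* = -310/-1.4 = 221, and then N2* = 500 - 1.6·221 = 146.

N1* ≈ 221, N2* ≈ 146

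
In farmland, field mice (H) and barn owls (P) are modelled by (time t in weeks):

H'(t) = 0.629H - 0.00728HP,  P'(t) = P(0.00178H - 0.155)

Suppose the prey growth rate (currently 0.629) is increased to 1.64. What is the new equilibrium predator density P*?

At the interior fixed point, setting dH/dt = 0 with H > 0 fixes P* = (prey growth rate)/(HP coefficient) — independent of the other coefficients.
With the change, P* = 1.64/0.00728 = 225; it rises from 86.4.

P* ≈ 225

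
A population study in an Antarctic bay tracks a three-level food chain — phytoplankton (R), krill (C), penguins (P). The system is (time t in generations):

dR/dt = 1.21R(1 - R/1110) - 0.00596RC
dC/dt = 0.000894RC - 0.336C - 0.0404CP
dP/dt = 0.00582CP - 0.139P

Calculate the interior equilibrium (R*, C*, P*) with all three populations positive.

R* ≈ 979, C* ≈ 23.9, P* ≈ 13.4

From dP/dt = 0: 0.00582C* = 0.139, so C* = 23.9.
From dR/dt = 0: 1.21(1 - R*/1110) = 0.00596·23.9, giving R* = 1110·(1 - 0.118) = 979.
From dC/dt = 0: 0.000894·979 - 0.336 = 0.0404P*, so P* = 0.54/0.0404 = 13.4.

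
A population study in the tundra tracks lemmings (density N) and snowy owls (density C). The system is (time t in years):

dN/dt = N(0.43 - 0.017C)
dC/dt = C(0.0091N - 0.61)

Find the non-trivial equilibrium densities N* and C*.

Set dC/dt = 0 with C > 0: 0.0091N - 0.61 = 0, so N* = 0.61/0.0091 = 67.
Set dN/dt = 0 with N > 0: 0.43 - 0.017C = 0, so C* = 0.43/0.017 = 25.3.

N* ≈ 67, C* ≈ 25.3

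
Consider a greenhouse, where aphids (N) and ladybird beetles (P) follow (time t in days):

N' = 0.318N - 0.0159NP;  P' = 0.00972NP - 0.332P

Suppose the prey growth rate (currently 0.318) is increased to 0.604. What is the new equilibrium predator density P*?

P* ≈ 38

At the interior fixed point, setting dN/dt = 0 with N > 0 fixes P* = (prey growth rate)/(NP coefficient) — independent of the other coefficients.
With the change, P* = 0.604/0.0159 = 38; it rises from 20.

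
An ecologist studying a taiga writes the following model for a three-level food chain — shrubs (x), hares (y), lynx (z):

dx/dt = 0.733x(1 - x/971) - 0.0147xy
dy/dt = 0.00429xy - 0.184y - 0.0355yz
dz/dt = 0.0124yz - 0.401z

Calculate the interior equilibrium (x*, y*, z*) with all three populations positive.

x* ≈ 341, y* ≈ 32.3, z* ≈ 36.1

From dz/dt = 0: 0.0124y* = 0.401, so y* = 32.3.
From dx/dt = 0: 0.733(1 - x*/971) = 0.0147·32.3, giving x* = 971·(1 - 0.649) = 341.
From dy/dt = 0: 0.00429·341 - 0.184 = 0.0355z*, so z* = 1.28/0.0355 = 36.1.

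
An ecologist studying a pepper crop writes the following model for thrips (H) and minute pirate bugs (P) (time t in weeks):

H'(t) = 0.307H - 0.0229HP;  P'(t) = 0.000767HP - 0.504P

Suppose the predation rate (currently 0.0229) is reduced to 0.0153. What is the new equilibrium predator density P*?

P* ≈ 20.1

At the interior fixed point, setting dH/dt = 0 with H > 0 fixes P* = (prey growth rate)/(HP coefficient) — independent of the other coefficients.
With the change, P* = 0.307/0.0153 = 20.1; it rises from 13.4.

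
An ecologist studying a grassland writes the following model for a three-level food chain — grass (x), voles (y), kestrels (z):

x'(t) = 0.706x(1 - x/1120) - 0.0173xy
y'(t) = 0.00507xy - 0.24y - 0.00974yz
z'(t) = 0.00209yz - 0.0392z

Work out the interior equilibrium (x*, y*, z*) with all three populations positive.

From dz/dt = 0: 0.00209y* = 0.0392, so y* = 18.8.
From dx/dt = 0: 0.706(1 - x*/1120) = 0.0173·18.8, giving x* = 1120·(1 - 0.46) = 605.
From dy/dt = 0: 0.00507·605 - 0.24 = 0.00974z*, so z* = 2.83/0.00974 = 290.

x* ≈ 605, y* ≈ 18.8, z* ≈ 290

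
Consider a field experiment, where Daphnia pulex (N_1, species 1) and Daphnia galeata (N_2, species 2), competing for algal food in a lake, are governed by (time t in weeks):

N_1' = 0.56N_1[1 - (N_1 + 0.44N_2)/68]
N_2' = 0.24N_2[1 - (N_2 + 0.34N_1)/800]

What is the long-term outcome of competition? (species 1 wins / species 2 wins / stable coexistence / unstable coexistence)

species 2 excludes species 1

Compare the nullcline intercepts: K1/α12 = 68/0.44 = 155 < K2 = 800; K2/α21 = 800/0.34 = 2350 > K1 = 68.
Since the inequalities point opposite ways, species 2 can invade but species 1 cannot.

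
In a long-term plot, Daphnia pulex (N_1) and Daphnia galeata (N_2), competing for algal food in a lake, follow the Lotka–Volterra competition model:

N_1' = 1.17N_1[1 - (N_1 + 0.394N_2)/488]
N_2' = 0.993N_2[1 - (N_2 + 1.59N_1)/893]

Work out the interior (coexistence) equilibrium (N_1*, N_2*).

Setting both brackets to zero gives the nullclines N_1 + 0.394N_2 = 488 and 1.59N_1 + N_2 = 893.
Substituting N_2 = 893 - 1.59N_1 into the first: N_1(1 - 0.394·1.59) = 488 - 0.394·893.
So N_1* = 136/0.374 = 365, and then N_2* = 893 - 1.59·365 = 313.

N_1* ≈ 365, N_2* ≈ 313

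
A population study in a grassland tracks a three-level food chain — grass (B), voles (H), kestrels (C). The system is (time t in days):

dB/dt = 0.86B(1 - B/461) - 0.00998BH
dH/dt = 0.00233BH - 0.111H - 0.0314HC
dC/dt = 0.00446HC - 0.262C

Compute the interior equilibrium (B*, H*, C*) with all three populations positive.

From dC/dt = 0: 0.00446H* = 0.262, so H* = 58.7.
From dB/dt = 0: 0.86(1 - B*/461) = 0.00998·58.7, giving B* = 461·(1 - 0.682) = 147.
From dH/dt = 0: 0.00233·147 - 0.111 = 0.0314C*, so C* = 0.231/0.0314 = 7.35.

B* ≈ 147, H* ≈ 58.7, C* ≈ 7.35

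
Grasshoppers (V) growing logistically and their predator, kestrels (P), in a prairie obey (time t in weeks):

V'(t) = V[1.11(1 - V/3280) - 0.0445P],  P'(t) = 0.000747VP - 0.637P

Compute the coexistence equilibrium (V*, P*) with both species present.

From dP/dt = 0 with P > 0: 0.000747V* = 0.637, so V* = 853.
Substitute into dV/dt = 0: 1.11(1 - 853/3280) = 0.0445P*.
The bracket is 0.74, giving P* = 0.821/0.0445 = 18.5.

V* ≈ 853, P* ≈ 18.5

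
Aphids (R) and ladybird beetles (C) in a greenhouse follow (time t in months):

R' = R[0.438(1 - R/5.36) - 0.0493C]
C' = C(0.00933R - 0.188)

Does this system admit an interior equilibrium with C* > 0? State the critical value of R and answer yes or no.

Threshold R = 20.2; K < 20.2, so no, the predator goes extinct.

The predator equation gives dC/dt > 0 only when R > 0.188/0.00933 = 20.2.
Without the predator, R → K = 5.36. Since 5.36 < 20.2, the predator cannot invade.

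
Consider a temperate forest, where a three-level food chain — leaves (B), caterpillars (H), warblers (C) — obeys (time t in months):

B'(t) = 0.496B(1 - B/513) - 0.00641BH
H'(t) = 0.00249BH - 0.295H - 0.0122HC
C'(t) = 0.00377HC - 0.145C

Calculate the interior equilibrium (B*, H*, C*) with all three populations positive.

B* ≈ 258, H* ≈ 38.5, C* ≈ 28.5

From dC/dt = 0: 0.00377H* = 0.145, so H* = 38.5.
From dB/dt = 0: 0.496(1 - B*/513) = 0.00641·38.5, giving B* = 513·(1 - 0.497) = 258.
From dH/dt = 0: 0.00249·258 - 0.295 = 0.0122C*, so C* = 0.347/0.0122 = 28.5.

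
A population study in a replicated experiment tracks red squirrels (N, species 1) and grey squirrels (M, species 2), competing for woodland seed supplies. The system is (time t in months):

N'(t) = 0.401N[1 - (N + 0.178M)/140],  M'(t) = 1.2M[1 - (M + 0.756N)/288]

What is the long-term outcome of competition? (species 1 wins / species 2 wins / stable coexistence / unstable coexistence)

Compare the nullcline intercepts: K1/α12 = 140/0.178 = 787 > K2 = 288; K2/α21 = 288/0.756 = 381 > K1 = 140.
Since both inequalities hold, each species can invade when rare, so the interior equilibrium is stable.

stable coexistence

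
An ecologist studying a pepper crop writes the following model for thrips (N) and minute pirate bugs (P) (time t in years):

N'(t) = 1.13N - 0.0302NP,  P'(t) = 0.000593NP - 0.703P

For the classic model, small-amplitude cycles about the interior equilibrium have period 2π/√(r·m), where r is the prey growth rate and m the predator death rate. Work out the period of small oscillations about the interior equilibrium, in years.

Here r = 1.13 and m = 0.703, so r·m = 0.794.
ω = √0.794 = 0.891 per year, hence T = 2π/ω ≈ 7.05 years.

T ≈ 7.05 years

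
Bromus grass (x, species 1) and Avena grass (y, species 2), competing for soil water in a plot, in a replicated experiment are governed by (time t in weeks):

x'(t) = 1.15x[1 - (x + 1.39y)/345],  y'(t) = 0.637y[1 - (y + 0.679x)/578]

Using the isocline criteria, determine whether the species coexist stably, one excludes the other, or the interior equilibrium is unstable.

Compare the nullcline intercepts: K1/α12 = 345/1.39 = 248 < K2 = 578; K2/α21 = 578/0.679 = 851 > K1 = 345.
Since the inequalities point opposite ways, species 2 can invade but species 1 cannot.

species 2 excludes species 1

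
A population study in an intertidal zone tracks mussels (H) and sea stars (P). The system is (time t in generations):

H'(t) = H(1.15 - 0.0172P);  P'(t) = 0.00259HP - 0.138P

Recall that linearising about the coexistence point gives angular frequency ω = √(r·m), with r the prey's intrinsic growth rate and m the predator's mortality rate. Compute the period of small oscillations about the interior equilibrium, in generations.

T ≈ 15.8 generations

Here r = 1.15 and m = 0.138, so r·m = 0.159.
ω = √0.159 = 0.398 per generation, hence T = 2π/ω ≈ 15.8 generations.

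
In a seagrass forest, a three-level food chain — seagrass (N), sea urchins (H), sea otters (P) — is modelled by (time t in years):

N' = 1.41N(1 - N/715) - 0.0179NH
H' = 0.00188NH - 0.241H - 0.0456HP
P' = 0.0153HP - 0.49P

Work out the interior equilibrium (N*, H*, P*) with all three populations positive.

From dP/dt = 0: 0.0153H* = 0.49, so H* = 32.
From dN/dt = 0: 1.41(1 - N*/715) = 0.0179·32, giving N* = 715·(1 - 0.407) = 424.
From dH/dt = 0: 0.00188·424 - 0.241 = 0.0456P*, so P* = 0.557/0.0456 = 12.2.

N* ≈ 424, H* ≈ 32, P* ≈ 12.2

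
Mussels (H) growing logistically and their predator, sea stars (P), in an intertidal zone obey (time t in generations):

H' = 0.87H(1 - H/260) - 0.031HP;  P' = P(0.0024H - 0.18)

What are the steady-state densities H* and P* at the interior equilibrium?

From dP/dt = 0 with P > 0: 0.0024H* = 0.18, so H* = 75.
Substitute into dH/dt = 0: 0.87(1 - 75/260) = 0.031P*.
The bracket is 0.712, giving P* = 0.619/0.031 = 20.

H* ≈ 75, P* ≈ 20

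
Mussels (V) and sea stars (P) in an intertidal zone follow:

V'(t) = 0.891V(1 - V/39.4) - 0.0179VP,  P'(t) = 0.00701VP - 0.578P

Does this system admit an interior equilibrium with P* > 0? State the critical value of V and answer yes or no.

The predator equation gives dP/dt > 0 only when V > 0.578/0.00701 = 82.5.
Without the predator, V → K = 39.4. Since 39.4 < 82.5, the predator cannot invade.

Threshold V = 82.5; K < 82.5, so no, the predator goes extinct.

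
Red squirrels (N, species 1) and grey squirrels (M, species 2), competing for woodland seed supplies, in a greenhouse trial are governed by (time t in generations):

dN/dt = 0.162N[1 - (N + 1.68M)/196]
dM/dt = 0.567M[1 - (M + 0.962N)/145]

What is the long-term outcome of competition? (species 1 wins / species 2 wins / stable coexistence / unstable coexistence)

unstable coexistence (outcome depends on initial conditions)

Compare the nullcline intercepts: K1/α12 = 196/1.68 = 117 < K2 = 145; K2/α21 = 145/0.962 = 151 < K1 = 196.
Since both are reversed, neither can invade when rare; the interior point is a saddle.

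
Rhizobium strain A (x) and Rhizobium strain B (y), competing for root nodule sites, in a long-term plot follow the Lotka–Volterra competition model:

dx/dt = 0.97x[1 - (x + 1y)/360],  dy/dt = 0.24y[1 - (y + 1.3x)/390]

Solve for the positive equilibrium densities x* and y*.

Setting both brackets to zero gives the nullclines x + 1y = 360 and 1.3x + y = 390.
Substituting y = 390 - 1.3x into the first: x(1 - 1·1.3) = 360 - 1·390.
So x* = -30/-0.3 = 100, and then y* = 390 - 1.3·100 = 260.

x* ≈ 100, y* ≈ 260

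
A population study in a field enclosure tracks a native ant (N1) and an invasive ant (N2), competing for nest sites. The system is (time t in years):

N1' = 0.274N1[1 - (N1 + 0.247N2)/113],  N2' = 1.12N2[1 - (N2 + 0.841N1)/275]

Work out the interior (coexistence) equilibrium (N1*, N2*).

N1* ≈ 56.9, N2* ≈ 227

Setting both brackets to zero gives the nullclines N1 + 0.247N2 = 113 and 0.841N1 + N2 = 275.
Substituting N2 = 275 - 0.841N1 into the first: N1(1 - 0.247·0.841) = 113 - 0.247·275.
So N1* = 45.1/0.792 = 56.9, and then N2* = 275 - 0.841·56.9 = 227.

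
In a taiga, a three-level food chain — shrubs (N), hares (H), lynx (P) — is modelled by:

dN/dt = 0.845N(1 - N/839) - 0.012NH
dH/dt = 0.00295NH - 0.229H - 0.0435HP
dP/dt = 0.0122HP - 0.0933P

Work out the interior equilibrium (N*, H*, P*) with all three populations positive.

N* ≈ 748, H* ≈ 7.65, P* ≈ 45.5

From dP/dt = 0: 0.0122H* = 0.0933, so H* = 7.65.
From dN/dt = 0: 0.845(1 - N*/839) = 0.012·7.65, giving N* = 839·(1 - 0.109) = 748.
From dH/dt = 0: 0.00295·748 - 0.229 = 0.0435P*, so P* = 1.98/0.0435 = 45.5.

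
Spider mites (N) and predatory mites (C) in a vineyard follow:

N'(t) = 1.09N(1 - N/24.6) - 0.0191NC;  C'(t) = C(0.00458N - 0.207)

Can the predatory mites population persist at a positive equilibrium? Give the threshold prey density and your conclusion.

The predator equation gives dC/dt > 0 only when N > 0.207/0.00458 = 45.2.
Without the predator, N → K = 24.6. Since 24.6 < 45.2, the predator cannot invade.

Threshold N = 45.2; K < 45.2, so no, the predator goes extinct.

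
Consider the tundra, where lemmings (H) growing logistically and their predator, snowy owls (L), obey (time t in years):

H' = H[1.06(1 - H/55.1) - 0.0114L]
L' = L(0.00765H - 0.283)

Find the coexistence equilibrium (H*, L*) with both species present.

H* ≈ 37, L* ≈ 30.6

From dL/dt = 0 with L > 0: 0.00765H* = 0.283, so H* = 37.
Substitute into dH/dt = 0: 1.06(1 - 37/55.1) = 0.0114L*.
The bracket is 0.329, giving L* = 0.348/0.0114 = 30.6.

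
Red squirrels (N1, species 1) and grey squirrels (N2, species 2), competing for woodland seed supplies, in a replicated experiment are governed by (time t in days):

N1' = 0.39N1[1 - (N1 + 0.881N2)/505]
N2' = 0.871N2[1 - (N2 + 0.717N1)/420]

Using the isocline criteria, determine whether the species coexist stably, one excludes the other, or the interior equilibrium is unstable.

stable coexistence

Compare the nullcline intercepts: K1/α12 = 505/0.881 = 573 > K2 = 420; K2/α21 = 420/0.717 = 586 > K1 = 505.
Since both inequalities hold, each species can invade when rare, so the interior equilibrium is stable.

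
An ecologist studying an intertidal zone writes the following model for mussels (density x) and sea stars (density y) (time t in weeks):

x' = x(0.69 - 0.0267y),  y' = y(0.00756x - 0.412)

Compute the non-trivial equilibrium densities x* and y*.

x* ≈ 54.5, y* ≈ 25.8

Set dy/dt = 0 with y > 0: 0.00756x - 0.412 = 0, so x* = 0.412/0.00756 = 54.5.
Set dx/dt = 0 with x > 0: 0.69 - 0.0267y = 0, so y* = 0.69/0.0267 = 25.8.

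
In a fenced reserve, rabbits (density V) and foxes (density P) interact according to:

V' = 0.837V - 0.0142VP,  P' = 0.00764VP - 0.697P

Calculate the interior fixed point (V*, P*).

Set dP/dt = 0 with P > 0: 0.00764V - 0.697 = 0, so V* = 0.697/0.00764 = 91.2.
Set dV/dt = 0 with V > 0: 0.837 - 0.0142P = 0, so P* = 0.837/0.0142 = 58.9.

V* ≈ 91.2, P* ≈ 58.9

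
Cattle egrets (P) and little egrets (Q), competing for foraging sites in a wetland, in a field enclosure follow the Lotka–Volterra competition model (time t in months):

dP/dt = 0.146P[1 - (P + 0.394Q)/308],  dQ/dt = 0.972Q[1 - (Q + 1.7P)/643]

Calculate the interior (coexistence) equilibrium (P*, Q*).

P* ≈ 166, Q* ≈ 362

Setting both brackets to zero gives the nullclines P + 0.394Q = 308 and 1.7P + Q = 643.
Substituting Q = 643 - 1.7P into the first: P(1 - 0.394·1.7) = 308 - 0.394·643.
So P* = 54.7/0.33 = 166, and then Q* = 643 - 1.7·166 = 362.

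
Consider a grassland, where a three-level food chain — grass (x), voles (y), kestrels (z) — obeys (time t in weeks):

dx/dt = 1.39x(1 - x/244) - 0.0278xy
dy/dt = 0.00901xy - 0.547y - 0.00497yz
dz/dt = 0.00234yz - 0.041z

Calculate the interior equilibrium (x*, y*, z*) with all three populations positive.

From dz/dt = 0: 0.00234y* = 0.041, so y* = 17.5.
From dx/dt = 0: 1.39(1 - x*/244) = 0.0278·17.5, giving x* = 244·(1 - 0.35) = 158.
From dy/dt = 0: 0.00901·158 - 0.547 = 0.00497z*, so z* = 0.881/0.00497 = 177.

x* ≈ 158, y* ≈ 17.5, z* ≈ 177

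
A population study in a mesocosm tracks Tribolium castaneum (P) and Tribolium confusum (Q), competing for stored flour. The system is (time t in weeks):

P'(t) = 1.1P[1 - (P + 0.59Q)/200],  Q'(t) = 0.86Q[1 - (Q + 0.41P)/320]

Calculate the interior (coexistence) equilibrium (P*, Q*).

Setting both brackets to zero gives the nullclines P + 0.59Q = 200 and 0.41P + Q = 320.
Substituting Q = 320 - 0.41P into the first: P(1 - 0.59·0.41) = 200 - 0.59·320.
So P* = 11.2/0.758 = 14.8, and then Q* = 320 - 0.41·14.8 = 314.

P* ≈ 14.8, Q* ≈ 314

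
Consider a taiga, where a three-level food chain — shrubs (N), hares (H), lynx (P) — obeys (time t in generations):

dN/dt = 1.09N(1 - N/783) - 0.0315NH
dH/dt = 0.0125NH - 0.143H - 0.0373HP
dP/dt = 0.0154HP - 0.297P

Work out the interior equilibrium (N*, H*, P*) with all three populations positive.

From dP/dt = 0: 0.0154H* = 0.297, so H* = 19.3.
From dN/dt = 0: 1.09(1 - N*/783) = 0.0315·19.3, giving N* = 783·(1 - 0.557) = 347.
From dH/dt = 0: 0.0125·347 - 0.143 = 0.0373P*, so P* = 4.19/0.0373 = 112.

N* ≈ 347, H* ≈ 19.3, P* ≈ 112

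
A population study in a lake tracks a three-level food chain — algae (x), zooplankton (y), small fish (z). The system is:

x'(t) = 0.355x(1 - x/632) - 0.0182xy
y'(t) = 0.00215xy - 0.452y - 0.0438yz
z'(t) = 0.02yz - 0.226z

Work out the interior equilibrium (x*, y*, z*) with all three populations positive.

From dz/dt = 0: 0.02y* = 0.226, so y* = 11.3.
From dx/dt = 0: 0.355(1 - x*/632) = 0.0182·11.3, giving x* = 632·(1 - 0.579) = 266.
From dy/dt = 0: 0.00215·266 - 0.452 = 0.0438z*, so z* = 0.12/0.0438 = 2.73.

x* ≈ 266, y* ≈ 11.3, z* ≈ 2.73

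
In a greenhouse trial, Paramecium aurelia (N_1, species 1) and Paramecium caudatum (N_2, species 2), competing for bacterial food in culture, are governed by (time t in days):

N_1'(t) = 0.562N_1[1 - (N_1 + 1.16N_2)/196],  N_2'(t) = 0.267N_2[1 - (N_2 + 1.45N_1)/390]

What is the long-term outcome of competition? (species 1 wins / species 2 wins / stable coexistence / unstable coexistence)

species 2 excludes species 1

Compare the nullcline intercepts: K1/α12 = 196/1.16 = 169 < K2 = 390; K2/α21 = 390/1.45 = 269 > K1 = 196.
Since the inequalities point opposite ways, species 2 can invade but species 1 cannot.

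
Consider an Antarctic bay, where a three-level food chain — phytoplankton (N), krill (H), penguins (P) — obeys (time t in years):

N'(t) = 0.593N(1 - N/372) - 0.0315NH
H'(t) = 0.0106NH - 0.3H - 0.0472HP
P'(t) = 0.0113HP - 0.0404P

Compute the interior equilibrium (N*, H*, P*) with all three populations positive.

N* ≈ 301, H* ≈ 3.58, P* ≈ 61.3

From dP/dt = 0: 0.0113H* = 0.0404, so H* = 3.58.
From dN/dt = 0: 0.593(1 - N*/372) = 0.0315·3.58, giving N* = 372·(1 - 0.19) = 301.
From dH/dt = 0: 0.0106·301 - 0.3 = 0.0472P*, so P* = 2.89/0.0472 = 61.3.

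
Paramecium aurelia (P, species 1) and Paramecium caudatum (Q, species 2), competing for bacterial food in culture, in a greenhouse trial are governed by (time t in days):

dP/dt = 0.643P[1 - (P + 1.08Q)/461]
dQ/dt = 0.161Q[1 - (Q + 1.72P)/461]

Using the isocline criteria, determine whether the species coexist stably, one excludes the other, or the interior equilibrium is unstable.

unstable coexistence (outcome depends on initial conditions)

Compare the nullcline intercepts: K1/α12 = 461/1.08 = 427 < K2 = 461; K2/α21 = 461/1.72 = 268 < K1 = 461.
Since both are reversed, neither can invade when rare; the interior point is a saddle.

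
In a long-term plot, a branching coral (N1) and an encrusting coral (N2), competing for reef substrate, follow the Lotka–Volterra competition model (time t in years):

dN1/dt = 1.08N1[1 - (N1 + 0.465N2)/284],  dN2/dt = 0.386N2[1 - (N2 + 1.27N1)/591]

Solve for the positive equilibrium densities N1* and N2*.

Setting both brackets to zero gives the nullclines N1 + 0.465N2 = 284 and 1.27N1 + N2 = 591.
Substituting N2 = 591 - 1.27N1 into the first: N1(1 - 0.465·1.27) = 284 - 0.465·591.
So N1* = 9.19/0.409 = 22.4, and then N2* = 591 - 1.27·22.4 = 563.

N1* ≈ 22.4, N2* ≈ 563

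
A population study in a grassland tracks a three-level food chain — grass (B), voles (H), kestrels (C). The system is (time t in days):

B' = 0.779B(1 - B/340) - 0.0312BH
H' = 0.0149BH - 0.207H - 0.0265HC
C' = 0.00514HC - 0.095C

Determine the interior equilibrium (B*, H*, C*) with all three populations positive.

From dC/dt = 0: 0.00514H* = 0.095, so H* = 18.5.
From dB/dt = 0: 0.779(1 - B*/340) = 0.0312·18.5, giving B* = 340·(1 - 0.74) = 88.3.
From dH/dt = 0: 0.0149·88.3 - 0.207 = 0.0265C*, so C* = 1.11/0.0265 = 41.8.

B* ≈ 88.3, H* ≈ 18.5, C* ≈ 41.8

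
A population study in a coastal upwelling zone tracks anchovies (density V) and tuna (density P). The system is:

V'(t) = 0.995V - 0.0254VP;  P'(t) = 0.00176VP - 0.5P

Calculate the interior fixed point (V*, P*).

V* ≈ 284, P* ≈ 39.2

Set dP/dt = 0 with P > 0: 0.00176V - 0.5 = 0, so V* = 0.5/0.00176 = 284.
Set dV/dt = 0 with V > 0: 0.995 - 0.0254P = 0, so P* = 0.995/0.0254 = 39.2.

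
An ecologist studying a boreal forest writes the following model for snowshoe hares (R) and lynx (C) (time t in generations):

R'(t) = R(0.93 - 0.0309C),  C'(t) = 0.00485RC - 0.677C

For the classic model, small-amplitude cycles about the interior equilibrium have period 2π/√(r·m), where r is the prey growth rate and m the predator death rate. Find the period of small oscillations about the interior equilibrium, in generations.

T ≈ 7.92 generations

Here r = 0.93 and m = 0.677, so r·m = 0.63.
ω = √0.63 = 0.793 per generation, hence T = 2π/ω ≈ 7.92 generations.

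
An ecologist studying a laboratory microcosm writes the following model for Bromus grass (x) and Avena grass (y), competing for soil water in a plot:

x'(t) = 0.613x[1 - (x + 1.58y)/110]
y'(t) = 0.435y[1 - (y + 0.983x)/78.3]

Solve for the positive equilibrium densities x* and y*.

Setting both brackets to zero gives the nullclines x + 1.58y = 110 and 0.983x + y = 78.3.
Substituting y = 78.3 - 0.983x into the first: x(1 - 1.58·0.983) = 110 - 1.58·78.3.
So x* = -13.7/-0.553 = 24.8, and then y* = 78.3 - 0.983·24.8 = 53.9.

x* ≈ 24.8, y* ≈ 53.9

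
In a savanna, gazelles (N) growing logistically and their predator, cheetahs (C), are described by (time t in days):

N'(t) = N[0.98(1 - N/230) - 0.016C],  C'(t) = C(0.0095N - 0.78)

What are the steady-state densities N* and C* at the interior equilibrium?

From dC/dt = 0 with C > 0: 0.0095N* = 0.78, so N* = 82.1.
Substitute into dN/dt = 0: 0.98(1 - 82.1/230) = 0.016C*.
The bracket is 0.643, giving C* = 0.63/0.016 = 39.4.

N* ≈ 82.1, C* ≈ 39.4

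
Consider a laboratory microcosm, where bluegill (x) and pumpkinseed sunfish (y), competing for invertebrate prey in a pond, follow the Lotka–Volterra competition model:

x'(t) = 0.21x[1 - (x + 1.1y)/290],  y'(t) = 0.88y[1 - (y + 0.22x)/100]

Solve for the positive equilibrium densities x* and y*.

x* ≈ 237, y* ≈ 47.8

Setting both brackets to zero gives the nullclines x + 1.1y = 290 and 0.22x + y = 100.
Substituting y = 100 - 0.22x into the first: x(1 - 1.1·0.22) = 290 - 1.1·100.
So x* = 180/0.758 = 237, and then y* = 100 - 0.22·237 = 47.8.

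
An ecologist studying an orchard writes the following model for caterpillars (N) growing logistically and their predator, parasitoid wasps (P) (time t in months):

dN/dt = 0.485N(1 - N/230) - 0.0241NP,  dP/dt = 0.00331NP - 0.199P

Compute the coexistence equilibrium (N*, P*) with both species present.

N* ≈ 60.1, P* ≈ 14.9

From dP/dt = 0 with P > 0: 0.00331N* = 0.199, so N* = 60.1.
Substitute into dN/dt = 0: 0.485(1 - 60.1/230) = 0.0241P*.
The bracket is 0.739, giving P* = 0.358/0.0241 = 14.9.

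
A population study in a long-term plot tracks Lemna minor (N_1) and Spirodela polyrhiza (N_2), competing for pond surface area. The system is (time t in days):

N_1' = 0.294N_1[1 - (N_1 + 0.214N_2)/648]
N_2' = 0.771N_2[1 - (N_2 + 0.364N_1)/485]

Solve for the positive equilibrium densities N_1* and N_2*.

N_1* ≈ 590, N_2* ≈ 270

Setting both brackets to zero gives the nullclines N_1 + 0.214N_2 = 648 and 0.364N_1 + N_2 = 485.
Substituting N_2 = 485 - 0.364N_1 into the first: N_1(1 - 0.214·0.364) = 648 - 0.214·485.
So N_1* = 544/0.922 = 590, and then N_2* = 485 - 0.364·590 = 270.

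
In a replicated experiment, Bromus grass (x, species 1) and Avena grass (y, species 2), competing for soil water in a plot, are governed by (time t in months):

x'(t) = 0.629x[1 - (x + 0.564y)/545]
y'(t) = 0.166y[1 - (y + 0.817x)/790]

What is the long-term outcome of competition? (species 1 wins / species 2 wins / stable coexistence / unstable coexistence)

stable coexistence

Compare the nullcline intercepts: K1/α12 = 545/0.564 = 966 > K2 = 790; K2/α21 = 790/0.817 = 967 > K1 = 545.
Since both inequalities hold, each species can invade when rare, so the interior equilibrium is stable.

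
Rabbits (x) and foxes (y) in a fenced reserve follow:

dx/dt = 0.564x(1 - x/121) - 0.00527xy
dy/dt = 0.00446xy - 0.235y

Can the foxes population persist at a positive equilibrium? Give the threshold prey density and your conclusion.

The predator equation gives dy/dt > 0 only when x > 0.235/0.00446 = 52.7.
Without the predator, x → K = 121. Since 121 > 52.7, the predator can invade and persist.

Threshold x = 52.7; K > 52.7, so yes, the predator persists.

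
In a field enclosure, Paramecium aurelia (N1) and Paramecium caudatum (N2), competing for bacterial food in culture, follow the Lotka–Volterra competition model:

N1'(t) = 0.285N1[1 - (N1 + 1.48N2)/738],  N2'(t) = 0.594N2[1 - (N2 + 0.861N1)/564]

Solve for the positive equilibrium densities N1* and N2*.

Setting both brackets to zero gives the nullclines N1 + 1.48N2 = 738 and 0.861N1 + N2 = 564.
Substituting N2 = 564 - 0.861N1 into the first: N1(1 - 1.48·0.861) = 738 - 1.48·564.
So N1* = -96.7/-0.274 = 353, and then N2* = 564 - 0.861·353 = 260.

N1* ≈ 353, N2* ≈ 260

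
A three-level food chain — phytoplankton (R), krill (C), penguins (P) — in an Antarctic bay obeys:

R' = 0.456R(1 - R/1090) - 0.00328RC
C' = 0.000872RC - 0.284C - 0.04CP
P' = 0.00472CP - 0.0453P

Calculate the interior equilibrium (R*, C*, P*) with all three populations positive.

R* ≈ 1010, C* ≈ 9.6, P* ≈ 15

From dP/dt = 0: 0.00472C* = 0.0453, so C* = 9.6.
From dR/dt = 0: 0.456(1 - R*/1090) = 0.00328·9.6, giving R* = 1090·(1 - 0.069) = 1010.
From dC/dt = 0: 0.000872·1010 - 0.284 = 0.04P*, so P* = 0.601/0.04 = 15.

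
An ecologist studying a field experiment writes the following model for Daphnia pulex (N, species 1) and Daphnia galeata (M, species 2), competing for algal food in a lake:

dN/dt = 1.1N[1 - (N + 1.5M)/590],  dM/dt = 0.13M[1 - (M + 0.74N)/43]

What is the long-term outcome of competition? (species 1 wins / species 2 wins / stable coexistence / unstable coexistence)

Compare the nullcline intercepts: K1/α12 = 590/1.5 = 393 > K2 = 43; K2/α21 = 43/0.74 = 58.1 < K1 = 590.
Since the inequalities point opposite ways, species 1 can invade but species 2 cannot.

species 1 excludes species 2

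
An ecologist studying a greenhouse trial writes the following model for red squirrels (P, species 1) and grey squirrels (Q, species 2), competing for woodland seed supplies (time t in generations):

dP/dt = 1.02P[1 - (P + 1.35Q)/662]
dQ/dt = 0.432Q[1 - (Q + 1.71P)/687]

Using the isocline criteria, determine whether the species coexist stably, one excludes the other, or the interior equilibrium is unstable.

Compare the nullcline intercepts: K1/α12 = 662/1.35 = 490 < K2 = 687; K2/α21 = 687/1.71 = 402 < K1 = 662.
Since both are reversed, neither can invade when rare; the interior point is a saddle.

unstable coexistence (outcome depends on initial conditions)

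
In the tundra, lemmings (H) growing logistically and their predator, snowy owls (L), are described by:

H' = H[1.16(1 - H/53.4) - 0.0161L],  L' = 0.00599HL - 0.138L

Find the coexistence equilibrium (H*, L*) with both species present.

H* ≈ 23, L* ≈ 41

From dL/dt = 0 with L > 0: 0.00599H* = 0.138, so H* = 23.
Substitute into dH/dt = 0: 1.16(1 - 23/53.4) = 0.0161L*.
The bracket is 0.569, giving L* = 0.66/0.0161 = 41.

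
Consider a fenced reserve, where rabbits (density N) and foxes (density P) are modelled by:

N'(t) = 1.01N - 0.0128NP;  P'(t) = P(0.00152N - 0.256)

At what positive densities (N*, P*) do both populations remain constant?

N* ≈ 168, P* ≈ 78.9

Set dP/dt = 0 with P > 0: 0.00152N - 0.256 = 0, so N* = 0.256/0.00152 = 168.
Set dN/dt = 0 with N > 0: 1.01 - 0.0128P = 0, so P* = 1.01/0.0128 = 78.9.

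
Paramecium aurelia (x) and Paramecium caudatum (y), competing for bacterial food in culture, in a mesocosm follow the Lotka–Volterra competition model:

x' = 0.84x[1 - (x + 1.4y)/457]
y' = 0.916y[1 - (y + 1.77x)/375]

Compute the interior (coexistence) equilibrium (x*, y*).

x* ≈ 46, y* ≈ 294

Setting both brackets to zero gives the nullclines x + 1.4y = 457 and 1.77x + y = 375.
Substituting y = 375 - 1.77x into the first: x(1 - 1.4·1.77) = 457 - 1.4·375.
So x* = -68/-1.48 = 46, and then y* = 375 - 1.77·46 = 294.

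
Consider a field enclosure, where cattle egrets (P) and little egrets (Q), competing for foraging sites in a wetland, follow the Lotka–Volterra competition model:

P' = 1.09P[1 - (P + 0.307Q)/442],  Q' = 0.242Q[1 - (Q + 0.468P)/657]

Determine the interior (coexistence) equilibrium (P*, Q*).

P* ≈ 281, Q* ≈ 526

Setting both brackets to zero gives the nullclines P + 0.307Q = 442 and 0.468P + Q = 657.
Substituting Q = 657 - 0.468P into the first: P(1 - 0.307·0.468) = 442 - 0.307·657.
So P* = 240/0.856 = 281, and then Q* = 657 - 0.468·281 = 526.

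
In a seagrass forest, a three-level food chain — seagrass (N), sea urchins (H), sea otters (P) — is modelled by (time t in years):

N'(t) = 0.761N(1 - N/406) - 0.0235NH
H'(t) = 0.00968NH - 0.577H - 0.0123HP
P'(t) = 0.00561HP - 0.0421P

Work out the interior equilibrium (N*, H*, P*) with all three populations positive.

N* ≈ 312, H* ≈ 7.5, P* ≈ 199

From dP/dt = 0: 0.00561H* = 0.0421, so H* = 7.5.
From dN/dt = 0: 0.761(1 - N*/406) = 0.0235·7.5, giving N* = 406·(1 - 0.232) = 312.
From dH/dt = 0: 0.00968·312 - 0.577 = 0.0123P*, so P* = 2.44/0.0123 = 199.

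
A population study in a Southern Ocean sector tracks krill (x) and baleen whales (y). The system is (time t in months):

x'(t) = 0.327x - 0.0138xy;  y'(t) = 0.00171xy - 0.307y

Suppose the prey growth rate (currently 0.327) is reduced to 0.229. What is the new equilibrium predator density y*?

At the interior fixed point, setting dx/dt = 0 with x > 0 fixes y* = (prey growth rate)/(xy coefficient) — independent of the other coefficients.
With the change, y* = 0.229/0.0138 = 16.6; it falls from 23.7.

y* ≈ 16.6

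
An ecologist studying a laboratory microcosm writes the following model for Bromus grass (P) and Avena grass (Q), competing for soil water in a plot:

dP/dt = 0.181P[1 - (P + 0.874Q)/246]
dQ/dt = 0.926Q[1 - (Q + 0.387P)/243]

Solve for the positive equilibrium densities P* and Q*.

P* ≈ 50.8, Q* ≈ 223

Setting both brackets to zero gives the nullclines P + 0.874Q = 246 and 0.387P + Q = 243.
Substituting Q = 243 - 0.387P into the first: P(1 - 0.874·0.387) = 246 - 0.874·243.
So P* = 33.6/0.662 = 50.8, and then Q* = 243 - 0.387·50.8 = 223.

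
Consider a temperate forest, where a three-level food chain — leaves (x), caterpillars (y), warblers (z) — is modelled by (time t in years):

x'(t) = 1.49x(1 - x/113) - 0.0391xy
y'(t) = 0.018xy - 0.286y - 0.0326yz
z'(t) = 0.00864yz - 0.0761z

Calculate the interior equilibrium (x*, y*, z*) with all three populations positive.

x* ≈ 86.9, y* ≈ 8.81, z* ≈ 39.2

From dz/dt = 0: 0.00864y* = 0.0761, so y* = 8.81.
From dx/dt = 0: 1.49(1 - x*/113) = 0.0391·8.81, giving x* = 113·(1 - 0.231) = 86.9.
From dy/dt = 0: 0.018·86.9 - 0.286 = 0.0326z*, so z* = 1.28/0.0326 = 39.2.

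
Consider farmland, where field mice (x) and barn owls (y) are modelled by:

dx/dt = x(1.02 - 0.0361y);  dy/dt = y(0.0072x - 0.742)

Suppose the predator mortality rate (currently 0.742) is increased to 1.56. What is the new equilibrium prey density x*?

At the interior fixed point, setting dy/dt = 0 with y > 0 fixes x* = (predator death rate)/(xy coefficient) — independent of the other coefficients.
With the change, x* = 1.56/0.0072 = 217; it rises from 103.

x* ≈ 217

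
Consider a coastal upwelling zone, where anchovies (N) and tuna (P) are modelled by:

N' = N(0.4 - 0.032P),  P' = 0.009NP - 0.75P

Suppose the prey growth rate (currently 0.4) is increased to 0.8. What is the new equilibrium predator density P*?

P* ≈ 25

At the interior fixed point, setting dN/dt = 0 with N > 0 fixes P* = (prey growth rate)/(NP coefficient) — independent of the other coefficients.
With the change, P* = 0.8/0.032 = 25; it rises from 12.5.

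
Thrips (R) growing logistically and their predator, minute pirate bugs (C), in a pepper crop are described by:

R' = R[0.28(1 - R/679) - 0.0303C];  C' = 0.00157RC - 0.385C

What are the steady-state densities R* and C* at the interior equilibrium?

From dC/dt = 0 with C > 0: 0.00157R* = 0.385, so R* = 245.
Substitute into dR/dt = 0: 0.28(1 - 245/679) = 0.0303C*.
The bracket is 0.639, giving C* = 0.179/0.0303 = 5.9.

R* ≈ 245, C* ≈ 5.9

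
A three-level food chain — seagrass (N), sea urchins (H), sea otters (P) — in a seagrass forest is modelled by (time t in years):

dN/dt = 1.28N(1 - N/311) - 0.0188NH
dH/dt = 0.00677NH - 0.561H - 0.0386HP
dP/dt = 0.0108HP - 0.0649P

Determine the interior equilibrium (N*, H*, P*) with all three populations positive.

From dP/dt = 0: 0.0108H* = 0.0649, so H* = 6.01.
From dN/dt = 0: 1.28(1 - N*/311) = 0.0188·6.01, giving N* = 311·(1 - 0.0883) = 284.
From dH/dt = 0: 0.00677·284 - 0.561 = 0.0386P*, so P* = 1.36/0.0386 = 35.2.

N* ≈ 284, H* ≈ 6.01, P* ≈ 35.2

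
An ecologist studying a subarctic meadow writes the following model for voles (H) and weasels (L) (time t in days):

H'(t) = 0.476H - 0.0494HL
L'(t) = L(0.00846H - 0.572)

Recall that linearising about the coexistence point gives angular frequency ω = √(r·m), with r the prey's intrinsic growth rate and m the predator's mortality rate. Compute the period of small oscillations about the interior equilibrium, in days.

Here r = 0.476 and m = 0.572, so r·m = 0.272.
ω = √0.272 = 0.522 per day, hence T = 2π/ω ≈ 12 days.

T ≈ 12 days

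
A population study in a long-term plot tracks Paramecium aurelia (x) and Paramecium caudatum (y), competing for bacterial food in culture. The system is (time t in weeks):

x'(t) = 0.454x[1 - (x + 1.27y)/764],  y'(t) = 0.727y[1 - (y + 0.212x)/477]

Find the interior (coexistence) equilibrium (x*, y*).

x* ≈ 217, y* ≈ 431

Setting both brackets to zero gives the nullclines x + 1.27y = 764 and 0.212x + y = 477.
Substituting y = 477 - 0.212x into the first: x(1 - 1.27·0.212) = 764 - 1.27·477.
So x* = 158/0.731 = 217, and then y* = 477 - 0.212·217 = 431.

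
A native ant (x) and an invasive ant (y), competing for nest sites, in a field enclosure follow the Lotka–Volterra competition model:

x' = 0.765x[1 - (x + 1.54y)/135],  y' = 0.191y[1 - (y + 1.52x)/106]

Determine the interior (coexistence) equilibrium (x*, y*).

Setting both brackets to zero gives the nullclines x + 1.54y = 135 and 1.52x + y = 106.
Substituting y = 106 - 1.52x into the first: x(1 - 1.54·1.52) = 135 - 1.54·106.
So x* = -28.2/-1.34 = 21.1, and then y* = 106 - 1.52·21.1 = 74.

x* ≈ 21.1, y* ≈ 74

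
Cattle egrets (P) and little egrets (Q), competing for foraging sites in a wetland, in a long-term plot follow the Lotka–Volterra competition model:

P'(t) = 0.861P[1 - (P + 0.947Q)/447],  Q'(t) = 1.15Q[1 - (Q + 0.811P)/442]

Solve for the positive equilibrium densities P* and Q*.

Setting both brackets to zero gives the nullclines P + 0.947Q = 447 and 0.811P + Q = 442.
Substituting Q = 442 - 0.811P into the first: P(1 - 0.947·0.811) = 447 - 0.947·442.
So P* = 28.4/0.232 = 123, and then Q* = 442 - 0.811·123 = 343.

P* ≈ 123, Q* ≈ 343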